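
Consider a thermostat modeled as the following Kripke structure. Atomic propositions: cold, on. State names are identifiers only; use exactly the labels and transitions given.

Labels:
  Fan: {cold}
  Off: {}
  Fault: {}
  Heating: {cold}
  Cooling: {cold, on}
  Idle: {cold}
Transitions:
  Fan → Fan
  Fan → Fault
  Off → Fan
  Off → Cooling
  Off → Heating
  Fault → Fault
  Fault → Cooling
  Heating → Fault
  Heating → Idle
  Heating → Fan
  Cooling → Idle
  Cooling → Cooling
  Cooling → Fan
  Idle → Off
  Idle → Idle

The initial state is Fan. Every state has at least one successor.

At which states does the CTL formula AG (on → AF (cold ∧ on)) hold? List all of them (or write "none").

States satisfying on → AF (cold ∧ on): {Fan, Off, Fault, Heating, Cooling, Idle}.
States satisfying AG (on → AF (cold ∧ on)): {Fan, Off, Fault, Heating, Cooling, Idle}.

{Fan, Off, Fault, Heating, Cooling, Idle}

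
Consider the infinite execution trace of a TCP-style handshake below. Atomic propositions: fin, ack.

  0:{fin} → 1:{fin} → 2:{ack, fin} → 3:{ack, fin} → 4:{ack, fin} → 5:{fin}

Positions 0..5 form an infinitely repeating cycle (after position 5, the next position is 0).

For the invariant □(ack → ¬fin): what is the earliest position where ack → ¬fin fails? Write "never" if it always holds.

Check ack → ¬fin at each position in order: 0 ✓, 1 ✓.
At position 2 the labels are {ack, fin}, so ack → ¬fin is false there. This is the first violation.

2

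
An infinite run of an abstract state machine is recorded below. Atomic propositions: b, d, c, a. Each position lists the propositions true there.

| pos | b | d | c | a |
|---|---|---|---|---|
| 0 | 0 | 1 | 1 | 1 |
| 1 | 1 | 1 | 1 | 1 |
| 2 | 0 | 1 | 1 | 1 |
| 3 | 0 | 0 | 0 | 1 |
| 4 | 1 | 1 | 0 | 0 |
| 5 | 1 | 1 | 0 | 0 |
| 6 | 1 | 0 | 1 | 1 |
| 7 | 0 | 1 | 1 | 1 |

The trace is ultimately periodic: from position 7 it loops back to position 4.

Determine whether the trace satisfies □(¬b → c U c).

¬b → c U c must hold at every position from 0 onward. It fails at position 3, so □(¬b → c U c) is false.
Positions where ¬b holds: 0, 2, 3, 7.
Check c U c at each: 0→ok, 2→ok, 3→fails, 7→ok.

Violated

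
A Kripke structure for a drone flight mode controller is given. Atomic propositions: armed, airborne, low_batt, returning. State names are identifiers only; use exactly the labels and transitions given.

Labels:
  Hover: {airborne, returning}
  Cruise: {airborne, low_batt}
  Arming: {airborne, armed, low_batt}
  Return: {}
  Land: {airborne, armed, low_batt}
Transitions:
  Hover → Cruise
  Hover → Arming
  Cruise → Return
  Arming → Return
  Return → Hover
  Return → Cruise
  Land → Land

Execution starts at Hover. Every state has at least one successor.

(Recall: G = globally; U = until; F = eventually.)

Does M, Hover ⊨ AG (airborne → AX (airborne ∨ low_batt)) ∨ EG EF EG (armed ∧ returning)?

Violated

States satisfying airborne → AX (airborne ∨ low_batt): {Hover, Return, Land}.
States satisfying AG (airborne → AX (airborne ∨ low_batt)): {Land}.
States satisfying EF EG (armed ∧ returning): ∅.
States satisfying EG EF EG (armed ∧ returning): ∅.
States satisfying AG (airborne → AX (airborne ∨ low_batt)) ∨ EG EF EG (armed ∧ returning): {Land}.
Hover ∉ Sat(AG (airborne → AX (airborne ∨ low_batt)) ∨ EG EF EG (armed ∧ returning)).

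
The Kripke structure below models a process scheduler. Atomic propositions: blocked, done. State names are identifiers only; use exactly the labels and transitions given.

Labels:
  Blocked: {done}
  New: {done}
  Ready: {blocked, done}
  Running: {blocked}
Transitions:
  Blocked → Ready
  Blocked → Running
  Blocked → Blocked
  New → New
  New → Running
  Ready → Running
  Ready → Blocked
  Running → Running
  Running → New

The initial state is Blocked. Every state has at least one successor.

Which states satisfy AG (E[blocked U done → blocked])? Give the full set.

States satisfying E[blocked U done → blocked]: {Ready, Running}.
States satisfying AG (E[blocked U done → blocked]): ∅.

none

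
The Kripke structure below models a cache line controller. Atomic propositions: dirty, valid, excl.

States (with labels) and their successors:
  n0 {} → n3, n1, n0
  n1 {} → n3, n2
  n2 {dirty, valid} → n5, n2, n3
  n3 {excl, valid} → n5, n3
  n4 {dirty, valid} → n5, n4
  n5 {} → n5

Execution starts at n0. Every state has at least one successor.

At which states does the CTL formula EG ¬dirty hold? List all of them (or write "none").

States satisfying ¬dirty: {n0, n1, n3, n5}.
States satisfying EG ¬dirty: {n0, n1, n3, n5}.

{n0, n1, n3, n5}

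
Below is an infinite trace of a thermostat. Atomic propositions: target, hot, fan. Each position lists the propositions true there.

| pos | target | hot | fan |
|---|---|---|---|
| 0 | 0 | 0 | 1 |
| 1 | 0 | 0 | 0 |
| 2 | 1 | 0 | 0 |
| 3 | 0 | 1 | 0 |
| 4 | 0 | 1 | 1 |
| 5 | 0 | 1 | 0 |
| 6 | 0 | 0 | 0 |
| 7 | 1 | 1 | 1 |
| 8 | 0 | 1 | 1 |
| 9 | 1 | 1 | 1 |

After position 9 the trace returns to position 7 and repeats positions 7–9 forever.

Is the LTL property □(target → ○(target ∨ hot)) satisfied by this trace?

Holds

target → ○(target ∨ hot) holds at every position 0..9, and those are all positions ever visited, so □(target → ○(target ∨ hot)) holds.
Positions where target holds: 2, 7, 9.
Check ○(target ∨ hot) at each: 2→ok, 7→ok, 9→ok.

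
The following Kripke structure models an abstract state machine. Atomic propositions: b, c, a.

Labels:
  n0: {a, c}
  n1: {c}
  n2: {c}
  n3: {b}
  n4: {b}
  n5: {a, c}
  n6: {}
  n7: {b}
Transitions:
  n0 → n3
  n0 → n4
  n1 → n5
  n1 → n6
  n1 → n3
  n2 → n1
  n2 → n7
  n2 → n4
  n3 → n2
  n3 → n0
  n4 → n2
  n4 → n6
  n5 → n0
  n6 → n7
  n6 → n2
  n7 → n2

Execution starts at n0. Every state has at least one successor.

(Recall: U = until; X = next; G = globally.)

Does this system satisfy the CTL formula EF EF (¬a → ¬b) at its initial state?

States satisfying EF (¬a → ¬b): {n0, n1, n2, n3, n4, n5, n6, n7}.
States satisfying EF EF (¬a → ¬b): {n0, n1, n2, n3, n4, n5, n6, n7}.
Some path from n0 reaches a state where EF (¬a → ¬b) holds.
n0 ∈ Sat(EF EF (¬a → ¬b)).

Holds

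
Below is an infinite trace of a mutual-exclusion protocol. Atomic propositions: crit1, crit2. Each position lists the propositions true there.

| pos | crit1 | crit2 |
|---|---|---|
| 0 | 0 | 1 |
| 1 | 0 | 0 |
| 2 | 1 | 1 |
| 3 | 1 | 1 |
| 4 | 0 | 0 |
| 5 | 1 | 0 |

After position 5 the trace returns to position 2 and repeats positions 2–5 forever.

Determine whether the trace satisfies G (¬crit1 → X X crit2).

¬crit1 → X X crit2 holds at every position 0..5, and those are all positions ever visited, so G (¬crit1 → X X crit2) holds.
Positions where ¬crit1 holds: 0, 1, 4.
Check X X crit2 at each: 0→ok, 1→ok, 4→ok.

Holds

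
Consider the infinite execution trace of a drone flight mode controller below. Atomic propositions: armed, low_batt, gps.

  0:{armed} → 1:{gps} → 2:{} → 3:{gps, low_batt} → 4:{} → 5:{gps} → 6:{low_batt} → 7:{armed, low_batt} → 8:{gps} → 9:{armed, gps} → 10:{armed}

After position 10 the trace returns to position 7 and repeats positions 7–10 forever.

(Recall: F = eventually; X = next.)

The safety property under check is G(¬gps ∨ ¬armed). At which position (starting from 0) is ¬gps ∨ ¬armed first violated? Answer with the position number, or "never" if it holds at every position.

9

Check ¬gps ∨ ¬armed at each position in order: 0 ✓, 1 ✓, 2 ✓, 3 ✓, 4 ✓, 5 ✓, 6 ✓, 7 ✓, 8 ✓.
At position 9 the labels are {armed, gps}, so ¬gps ∨ ¬armed is false there. This is the first violation.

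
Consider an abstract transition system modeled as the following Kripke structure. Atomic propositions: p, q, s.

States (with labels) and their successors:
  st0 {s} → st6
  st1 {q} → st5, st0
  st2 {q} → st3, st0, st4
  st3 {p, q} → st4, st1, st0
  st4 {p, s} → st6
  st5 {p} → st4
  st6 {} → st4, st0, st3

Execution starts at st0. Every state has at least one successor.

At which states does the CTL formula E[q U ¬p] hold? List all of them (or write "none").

States satisfying q: {st1, st2, st3}.
States satisfying ¬p: {st0, st1, st2, st6}.
States satisfying E[q U ¬p]: {st0, st1, st2, st3, st6}.

{st0, st1, st2, st3, st6}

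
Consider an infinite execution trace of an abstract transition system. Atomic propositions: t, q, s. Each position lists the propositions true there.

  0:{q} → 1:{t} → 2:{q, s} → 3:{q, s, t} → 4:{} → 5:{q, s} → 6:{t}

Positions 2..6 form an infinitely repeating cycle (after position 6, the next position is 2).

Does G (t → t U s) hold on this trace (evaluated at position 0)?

t → t U s holds at every position 0..6, and those are all positions ever visited, so G (t → t U s) holds.
Positions where t holds: 1, 3, 6.
Check t U s at each: 1→ok, 3→ok, 6→ok.

Satisfied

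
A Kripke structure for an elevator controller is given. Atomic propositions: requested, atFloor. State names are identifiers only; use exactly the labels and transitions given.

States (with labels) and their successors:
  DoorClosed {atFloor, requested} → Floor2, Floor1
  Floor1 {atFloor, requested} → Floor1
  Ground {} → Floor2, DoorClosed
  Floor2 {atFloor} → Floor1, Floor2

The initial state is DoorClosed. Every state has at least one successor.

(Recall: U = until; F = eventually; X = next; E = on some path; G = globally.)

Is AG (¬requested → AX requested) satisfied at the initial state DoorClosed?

No

States satisfying ¬requested → AX requested: {DoorClosed, Floor1}.
States satisfying AG (¬requested → AX requested): {Floor1}.
Floor2 is reachable from DoorClosed and violates ¬requested → AX requested, so AG fails at DoorClosed.
DoorClosed ∉ Sat(AG (¬requested → AX requested)).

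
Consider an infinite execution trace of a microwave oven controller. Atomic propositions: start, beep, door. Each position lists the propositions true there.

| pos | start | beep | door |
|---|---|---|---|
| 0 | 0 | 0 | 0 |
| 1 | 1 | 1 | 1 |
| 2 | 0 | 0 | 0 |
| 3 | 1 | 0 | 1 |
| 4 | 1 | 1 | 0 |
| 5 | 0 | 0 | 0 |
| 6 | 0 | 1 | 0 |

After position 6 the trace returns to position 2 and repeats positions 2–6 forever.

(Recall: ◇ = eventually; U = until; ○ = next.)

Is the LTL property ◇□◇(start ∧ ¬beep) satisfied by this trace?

□◇(start ∧ ¬beep) holds at position 0, which is reachable from 0, so ◇□◇(start ∧ ¬beep) holds.

Satisfied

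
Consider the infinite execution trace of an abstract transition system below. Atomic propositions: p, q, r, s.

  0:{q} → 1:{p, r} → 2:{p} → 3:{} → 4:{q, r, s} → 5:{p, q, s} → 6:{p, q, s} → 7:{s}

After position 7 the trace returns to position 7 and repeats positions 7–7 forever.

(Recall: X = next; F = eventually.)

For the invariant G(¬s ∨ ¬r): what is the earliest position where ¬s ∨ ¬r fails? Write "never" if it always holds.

4

Check ¬s ∨ ¬r at each position in order: 0 ✓, 1 ✓, 2 ✓, 3 ✓.
At position 4 the labels are {q, r, s}, so ¬s ∨ ¬r is false there. This is the first violation.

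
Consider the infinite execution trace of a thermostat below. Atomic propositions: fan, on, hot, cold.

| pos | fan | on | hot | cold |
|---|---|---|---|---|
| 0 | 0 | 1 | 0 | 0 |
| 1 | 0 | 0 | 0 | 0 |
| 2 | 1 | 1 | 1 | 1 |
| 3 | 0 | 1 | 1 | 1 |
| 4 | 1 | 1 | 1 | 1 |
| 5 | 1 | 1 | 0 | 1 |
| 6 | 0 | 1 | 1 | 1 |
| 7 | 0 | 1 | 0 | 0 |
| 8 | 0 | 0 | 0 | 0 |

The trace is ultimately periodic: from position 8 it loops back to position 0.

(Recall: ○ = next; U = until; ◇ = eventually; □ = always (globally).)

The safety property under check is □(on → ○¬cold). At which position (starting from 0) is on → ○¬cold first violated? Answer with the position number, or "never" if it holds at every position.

Check on → ○¬cold at each position in order: 0 ✓, 1 ✓.
At position 2 the labels are {cold, fan, hot, on} and the next position 3 has {cold, hot, on}, so on → ○¬cold is false there. This is the first violation.

2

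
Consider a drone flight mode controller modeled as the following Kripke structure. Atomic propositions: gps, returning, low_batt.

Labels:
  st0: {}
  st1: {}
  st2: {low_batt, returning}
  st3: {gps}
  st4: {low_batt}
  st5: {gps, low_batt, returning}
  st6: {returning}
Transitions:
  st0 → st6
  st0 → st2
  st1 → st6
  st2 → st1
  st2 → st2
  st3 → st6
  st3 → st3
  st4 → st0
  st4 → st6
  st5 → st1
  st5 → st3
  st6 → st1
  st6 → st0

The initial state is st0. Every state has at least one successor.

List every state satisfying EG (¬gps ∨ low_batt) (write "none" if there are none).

States satisfying ¬gps ∨ low_batt: {st0, st1, st2, st4, st5, st6}.
States satisfying EG (¬gps ∨ low_batt): {st0, st1, st2, st4, st5, st6}.

{st0, st1, st2, st4, st5, st6}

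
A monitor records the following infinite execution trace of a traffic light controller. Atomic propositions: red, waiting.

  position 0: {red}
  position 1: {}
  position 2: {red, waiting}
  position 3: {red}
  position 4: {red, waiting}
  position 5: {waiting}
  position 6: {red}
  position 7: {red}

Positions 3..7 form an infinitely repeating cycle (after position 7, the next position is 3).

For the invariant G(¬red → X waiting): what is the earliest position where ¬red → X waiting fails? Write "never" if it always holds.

5

Check ¬red → X waiting at each position in order: 0 ✓, 1 ✓, 2 ✓, 3 ✓, 4 ✓.
At position 5 the labels are {waiting} and the next position 6 has {red}, so ¬red → X waiting is false there. This is the first violation.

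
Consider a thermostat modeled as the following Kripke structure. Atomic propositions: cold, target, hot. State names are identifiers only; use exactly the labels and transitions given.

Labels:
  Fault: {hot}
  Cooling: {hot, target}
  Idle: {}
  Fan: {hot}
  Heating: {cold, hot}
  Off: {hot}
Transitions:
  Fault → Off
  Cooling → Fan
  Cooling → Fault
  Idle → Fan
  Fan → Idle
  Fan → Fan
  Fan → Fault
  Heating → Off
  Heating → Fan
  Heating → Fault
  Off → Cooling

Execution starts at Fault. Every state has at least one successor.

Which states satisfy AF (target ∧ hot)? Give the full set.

States satisfying target ∧ hot: {Cooling}.
States satisfying AF (target ∧ hot): {Fault, Cooling, Off}.

{Fault, Cooling, Off}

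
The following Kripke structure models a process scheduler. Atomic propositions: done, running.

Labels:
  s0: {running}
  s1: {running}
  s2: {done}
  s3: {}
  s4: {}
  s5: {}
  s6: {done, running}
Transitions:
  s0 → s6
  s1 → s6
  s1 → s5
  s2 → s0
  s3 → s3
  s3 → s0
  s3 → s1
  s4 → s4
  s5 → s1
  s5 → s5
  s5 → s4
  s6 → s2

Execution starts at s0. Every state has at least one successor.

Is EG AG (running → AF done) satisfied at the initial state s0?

States satisfying AG (running → AF done): {s0, s2, s4, s6}.
States satisfying EG AG (running → AF done): {s0, s2, s4, s6}.
s0 ∈ Sat(EG AG (running → AF done)).

Holds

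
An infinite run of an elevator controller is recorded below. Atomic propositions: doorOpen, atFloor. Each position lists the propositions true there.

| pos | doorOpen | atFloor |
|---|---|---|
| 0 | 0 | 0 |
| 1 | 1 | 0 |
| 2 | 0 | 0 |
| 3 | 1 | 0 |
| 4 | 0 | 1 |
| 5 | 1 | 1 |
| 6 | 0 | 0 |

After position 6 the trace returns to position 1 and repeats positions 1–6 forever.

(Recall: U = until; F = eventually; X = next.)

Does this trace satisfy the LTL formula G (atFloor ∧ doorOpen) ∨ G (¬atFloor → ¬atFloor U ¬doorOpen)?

Holds

atFloor ∧ doorOpen must hold at every position from 0 onward. It fails at position 0, so G (atFloor ∧ doorOpen) is false.
¬atFloor → ¬atFloor U ¬doorOpen holds at every position 0..6, and those are all positions ever visited, so G (¬atFloor → ¬atFloor U ¬doorOpen) holds.
Positions where ¬atFloor holds: 0, 1, 2, 3, 6.
Check ¬atFloor U ¬doorOpen at each: 0→ok, 1→ok, 2→ok, 3→ok, 6→ok.
At position 0: G (atFloor ∧ doorOpen) is false; G (¬atFloor → ¬atFloor U ¬doorOpen) is true; so G (atFloor ∧ doorOpen) ∨ G (¬atFloor → ¬atFloor U ¬doorOpen) is true.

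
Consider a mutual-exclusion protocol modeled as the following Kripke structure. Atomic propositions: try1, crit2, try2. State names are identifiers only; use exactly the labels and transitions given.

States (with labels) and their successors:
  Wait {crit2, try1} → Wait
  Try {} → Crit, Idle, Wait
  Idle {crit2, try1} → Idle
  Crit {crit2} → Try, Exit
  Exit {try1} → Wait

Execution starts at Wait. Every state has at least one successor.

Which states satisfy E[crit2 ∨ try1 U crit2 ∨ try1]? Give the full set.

States satisfying crit2 ∨ try1: {Wait, Idle, Crit, Exit}.
States satisfying E[crit2 ∨ try1 U crit2 ∨ try1]: {Wait, Idle, Crit, Exit}.

{Wait, Idle, Crit, Exit}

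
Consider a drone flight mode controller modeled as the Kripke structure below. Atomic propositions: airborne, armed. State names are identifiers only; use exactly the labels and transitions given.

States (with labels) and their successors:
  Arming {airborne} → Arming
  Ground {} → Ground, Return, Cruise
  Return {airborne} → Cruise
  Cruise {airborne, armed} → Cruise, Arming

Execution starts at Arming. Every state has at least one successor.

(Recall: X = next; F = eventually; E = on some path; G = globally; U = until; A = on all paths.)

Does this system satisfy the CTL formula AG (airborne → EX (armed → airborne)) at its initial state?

States satisfying airborne → EX (armed → airborne): {Arming, Ground, Return, Cruise}.
States satisfying AG (airborne → EX (armed → airborne)): {Arming, Ground, Return, Cruise}.
Every state reachable from Arming satisfies airborne → EX (armed → airborne).
Arming ∈ Sat(AG (airborne → EX (armed → airborne))).

Holds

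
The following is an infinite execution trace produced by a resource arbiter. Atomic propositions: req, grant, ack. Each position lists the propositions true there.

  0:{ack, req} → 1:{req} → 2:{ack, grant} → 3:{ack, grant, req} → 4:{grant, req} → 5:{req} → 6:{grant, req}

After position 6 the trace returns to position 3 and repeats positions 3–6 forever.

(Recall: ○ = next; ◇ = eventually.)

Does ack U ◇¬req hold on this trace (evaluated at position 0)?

Walking from position 0: ◇¬req first holds at position 0, and ack holds at every earlier position along the way, so ack U ◇¬req holds.

Holds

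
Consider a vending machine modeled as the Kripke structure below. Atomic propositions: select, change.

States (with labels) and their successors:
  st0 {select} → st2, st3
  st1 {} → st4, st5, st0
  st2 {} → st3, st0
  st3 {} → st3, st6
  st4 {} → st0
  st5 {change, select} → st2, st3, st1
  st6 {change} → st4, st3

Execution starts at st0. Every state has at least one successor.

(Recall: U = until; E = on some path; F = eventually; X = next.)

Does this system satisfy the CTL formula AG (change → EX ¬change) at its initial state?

Satisfied

States satisfying change → EX ¬change: {st0, st1, st2, st3, st4, st5, st6}.
States satisfying AG (change → EX ¬change): {st0, st1, st2, st3, st4, st5, st6}.
Every state reachable from st0 satisfies change → EX ¬change.
st0 ∈ Sat(AG (change → EX ¬change)).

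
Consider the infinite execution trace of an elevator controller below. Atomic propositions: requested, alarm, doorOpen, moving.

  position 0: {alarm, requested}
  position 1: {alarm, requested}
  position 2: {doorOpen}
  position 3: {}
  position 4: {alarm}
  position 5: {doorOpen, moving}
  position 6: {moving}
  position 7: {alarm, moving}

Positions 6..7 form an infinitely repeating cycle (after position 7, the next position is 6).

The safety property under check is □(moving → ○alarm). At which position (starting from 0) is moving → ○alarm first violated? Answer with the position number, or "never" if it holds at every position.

5

Check moving → ○alarm at each position in order: 0 ✓, 1 ✓, 2 ✓, 3 ✓, 4 ✓.
At position 5 the labels are {doorOpen, moving} and the next position 6 has {moving}, so moving → ○alarm is false there. This is the first violation.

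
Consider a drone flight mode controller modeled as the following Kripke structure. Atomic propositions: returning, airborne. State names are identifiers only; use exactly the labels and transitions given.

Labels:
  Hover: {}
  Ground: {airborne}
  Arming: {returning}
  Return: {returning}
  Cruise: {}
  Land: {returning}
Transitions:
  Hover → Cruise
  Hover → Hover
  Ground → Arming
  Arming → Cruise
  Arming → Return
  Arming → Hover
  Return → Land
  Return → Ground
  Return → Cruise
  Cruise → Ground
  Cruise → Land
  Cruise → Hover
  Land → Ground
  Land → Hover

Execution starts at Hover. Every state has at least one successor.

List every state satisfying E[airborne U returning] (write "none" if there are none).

States satisfying airborne: {Ground}.
States satisfying returning: {Arming, Return, Land}.
States satisfying E[airborne U returning]: {Ground, Arming, Return, Land}.

{Ground, Arming, Return, Land}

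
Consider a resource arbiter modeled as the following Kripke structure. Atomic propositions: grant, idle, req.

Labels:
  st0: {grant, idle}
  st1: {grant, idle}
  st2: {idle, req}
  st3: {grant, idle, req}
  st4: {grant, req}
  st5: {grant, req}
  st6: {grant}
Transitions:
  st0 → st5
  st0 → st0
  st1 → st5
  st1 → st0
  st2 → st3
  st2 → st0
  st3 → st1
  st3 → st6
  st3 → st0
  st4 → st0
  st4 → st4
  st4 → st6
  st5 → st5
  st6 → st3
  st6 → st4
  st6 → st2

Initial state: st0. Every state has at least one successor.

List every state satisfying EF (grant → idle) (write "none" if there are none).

{st0, st1, st2, st3, st4, st6}

States satisfying grant → idle: {st0, st1, st2, st3}.
States satisfying EF (grant → idle): {st0, st1, st2, st3, st4, st6}.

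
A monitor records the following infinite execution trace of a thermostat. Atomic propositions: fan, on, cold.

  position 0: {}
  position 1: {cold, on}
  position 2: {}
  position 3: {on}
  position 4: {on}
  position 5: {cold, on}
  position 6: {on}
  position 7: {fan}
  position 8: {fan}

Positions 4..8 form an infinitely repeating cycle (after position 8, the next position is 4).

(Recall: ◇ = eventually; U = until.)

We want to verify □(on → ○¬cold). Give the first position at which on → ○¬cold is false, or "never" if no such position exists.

Check on → ○¬cold at each position in order: 0 ✓, 1 ✓, 2 ✓, 3 ✓.
At position 4 the labels are {on} and the next position 5 has {cold, on}, so on → ○¬cold is false there. This is the first violation.

4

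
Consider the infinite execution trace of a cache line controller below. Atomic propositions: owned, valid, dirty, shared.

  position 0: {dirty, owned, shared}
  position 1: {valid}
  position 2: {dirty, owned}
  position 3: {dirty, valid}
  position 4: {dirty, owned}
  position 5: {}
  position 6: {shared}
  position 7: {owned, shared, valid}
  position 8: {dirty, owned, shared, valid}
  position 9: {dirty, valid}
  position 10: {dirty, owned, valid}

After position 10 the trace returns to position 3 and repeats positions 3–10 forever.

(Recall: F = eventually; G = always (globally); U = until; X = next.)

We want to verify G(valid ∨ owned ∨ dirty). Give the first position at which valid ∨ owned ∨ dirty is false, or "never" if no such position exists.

5

Check valid ∨ owned ∨ dirty at each position in order: 0 ✓, 1 ✓, 2 ✓, 3 ✓, 4 ✓.
At position 5 the labels are {}, so valid ∨ owned ∨ dirty is false there. This is the first violation.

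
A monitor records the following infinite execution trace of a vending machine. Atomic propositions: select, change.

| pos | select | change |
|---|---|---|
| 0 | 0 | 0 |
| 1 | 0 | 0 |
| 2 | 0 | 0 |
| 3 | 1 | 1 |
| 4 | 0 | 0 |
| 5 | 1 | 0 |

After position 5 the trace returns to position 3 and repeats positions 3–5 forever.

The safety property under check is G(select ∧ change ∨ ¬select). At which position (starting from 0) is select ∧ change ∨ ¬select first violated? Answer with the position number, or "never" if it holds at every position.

5

Check select ∧ change ∨ ¬select at each position in order: 0 ✓, 1 ✓, 2 ✓, 3 ✓, 4 ✓.
At position 5 the labels are {select}, so select ∧ change ∨ ¬select is false there. This is the first violation.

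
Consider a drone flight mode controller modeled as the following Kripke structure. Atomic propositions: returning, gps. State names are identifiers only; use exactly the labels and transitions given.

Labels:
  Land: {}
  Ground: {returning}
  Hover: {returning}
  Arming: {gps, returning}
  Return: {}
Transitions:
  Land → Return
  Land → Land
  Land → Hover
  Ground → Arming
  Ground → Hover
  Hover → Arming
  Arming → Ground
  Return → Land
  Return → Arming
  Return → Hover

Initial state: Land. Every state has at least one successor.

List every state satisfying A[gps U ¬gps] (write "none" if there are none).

{Land, Ground, Hover, Arming, Return}

States satisfying gps: {Arming}.
States satisfying ¬gps: {Land, Ground, Hover, Return}.
States satisfying A[gps U ¬gps]: {Land, Ground, Hover, Arming, Return}.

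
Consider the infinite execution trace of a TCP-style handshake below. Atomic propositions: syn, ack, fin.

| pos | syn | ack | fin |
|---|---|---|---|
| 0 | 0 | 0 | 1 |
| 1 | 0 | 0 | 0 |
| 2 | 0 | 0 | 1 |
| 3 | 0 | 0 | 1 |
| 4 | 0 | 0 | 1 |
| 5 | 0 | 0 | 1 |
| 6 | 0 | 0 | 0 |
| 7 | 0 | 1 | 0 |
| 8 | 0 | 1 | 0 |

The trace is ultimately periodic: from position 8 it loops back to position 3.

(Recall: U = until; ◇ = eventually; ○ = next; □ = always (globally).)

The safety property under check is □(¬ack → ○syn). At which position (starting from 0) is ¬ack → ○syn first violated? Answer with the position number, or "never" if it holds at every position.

0

At position 0 the labels are {fin} and the next position 1 has {}, so ¬ack → ○syn is false there. This is the first violation.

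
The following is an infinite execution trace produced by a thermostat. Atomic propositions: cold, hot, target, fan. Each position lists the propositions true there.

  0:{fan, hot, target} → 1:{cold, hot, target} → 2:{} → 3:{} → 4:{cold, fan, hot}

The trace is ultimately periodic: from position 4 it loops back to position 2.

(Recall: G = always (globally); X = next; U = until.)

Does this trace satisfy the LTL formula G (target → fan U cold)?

Yes

target → fan U cold holds at every position 0..4, and those are all positions ever visited, so G (target → fan U cold) holds.
Positions where target holds: 0, 1.
Check fan U cold at each: 0→ok, 1→ok.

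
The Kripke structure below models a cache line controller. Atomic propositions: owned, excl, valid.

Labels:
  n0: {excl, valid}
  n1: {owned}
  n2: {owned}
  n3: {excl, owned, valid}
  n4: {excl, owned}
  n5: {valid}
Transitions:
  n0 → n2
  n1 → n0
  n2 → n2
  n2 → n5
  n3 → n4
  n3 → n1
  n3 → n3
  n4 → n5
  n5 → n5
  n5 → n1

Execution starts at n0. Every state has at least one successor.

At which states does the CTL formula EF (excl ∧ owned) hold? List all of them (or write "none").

{n3, n4}

States satisfying excl ∧ owned: {n3, n4}.
States satisfying EF (excl ∧ owned): {n3, n4}.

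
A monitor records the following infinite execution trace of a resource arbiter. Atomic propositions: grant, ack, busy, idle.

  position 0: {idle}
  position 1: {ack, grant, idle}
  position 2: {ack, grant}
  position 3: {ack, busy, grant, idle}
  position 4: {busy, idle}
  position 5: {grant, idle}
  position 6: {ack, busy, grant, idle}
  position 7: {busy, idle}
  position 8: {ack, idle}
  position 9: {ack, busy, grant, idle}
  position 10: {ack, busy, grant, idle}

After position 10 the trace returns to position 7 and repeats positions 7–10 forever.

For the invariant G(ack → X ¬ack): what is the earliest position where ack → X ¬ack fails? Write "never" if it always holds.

Check ack → X ¬ack at each position in order: 0 ✓.
At position 1 the labels are {ack, grant, idle} and the next position 2 has {ack, grant}, so ack → X ¬ack is false there. This is the first violation.

1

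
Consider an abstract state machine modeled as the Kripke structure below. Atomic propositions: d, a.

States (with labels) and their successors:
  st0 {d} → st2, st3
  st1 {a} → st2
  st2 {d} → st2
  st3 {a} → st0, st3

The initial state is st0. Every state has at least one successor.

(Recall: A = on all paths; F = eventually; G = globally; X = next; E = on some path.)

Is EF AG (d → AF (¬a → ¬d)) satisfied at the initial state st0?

States satisfying AG (d → AF (¬a → ¬d)): ∅.
States satisfying EF AG (d → AF (¬a → ¬d)): ∅.
No suitable path/successor from st0 witnesses the formula.
st0 ∉ Sat(EF AG (d → AF (¬a → ¬d))).

Does not hold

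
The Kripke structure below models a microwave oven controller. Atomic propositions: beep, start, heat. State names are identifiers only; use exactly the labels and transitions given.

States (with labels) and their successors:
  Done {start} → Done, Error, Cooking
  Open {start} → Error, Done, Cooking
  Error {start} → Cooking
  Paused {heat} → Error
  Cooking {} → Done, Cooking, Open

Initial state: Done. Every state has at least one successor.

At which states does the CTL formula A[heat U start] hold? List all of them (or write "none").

States satisfying heat: {Paused}.
States satisfying start: {Done, Open, Error}.
States satisfying A[heat U start]: {Done, Open, Error, Paused}.

{Done, Open, Error, Paused}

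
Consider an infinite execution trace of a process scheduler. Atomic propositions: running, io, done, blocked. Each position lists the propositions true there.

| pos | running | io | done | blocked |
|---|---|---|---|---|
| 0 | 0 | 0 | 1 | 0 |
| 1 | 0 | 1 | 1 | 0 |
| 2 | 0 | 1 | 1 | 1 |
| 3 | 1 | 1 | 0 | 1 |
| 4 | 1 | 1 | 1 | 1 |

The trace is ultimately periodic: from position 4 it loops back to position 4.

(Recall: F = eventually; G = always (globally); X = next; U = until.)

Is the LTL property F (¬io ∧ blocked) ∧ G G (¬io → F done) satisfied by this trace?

¬io ∧ blocked is false at every position 0..4, so it never becomes true and F (¬io ∧ blocked) fails.
G (¬io → F done) holds at every position 0..4, and those are all positions ever visited, so G G (¬io → F done) holds.
At position 0: F (¬io ∧ blocked) is false; G G (¬io → F done) is true; so F (¬io ∧ blocked) ∧ G G (¬io → F done) is false.

Violated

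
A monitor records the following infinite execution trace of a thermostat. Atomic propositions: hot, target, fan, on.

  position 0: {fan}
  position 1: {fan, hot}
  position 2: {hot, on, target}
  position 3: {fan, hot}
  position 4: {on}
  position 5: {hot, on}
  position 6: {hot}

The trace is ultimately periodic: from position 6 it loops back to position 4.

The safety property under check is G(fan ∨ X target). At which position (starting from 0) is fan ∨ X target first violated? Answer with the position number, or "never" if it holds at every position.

Check fan ∨ X target at each position in order: 0 ✓, 1 ✓.
At position 2 the labels are {hot, on, target} and the next position 3 has {fan, hot}, so fan ∨ X target is false there. This is the first violation.

2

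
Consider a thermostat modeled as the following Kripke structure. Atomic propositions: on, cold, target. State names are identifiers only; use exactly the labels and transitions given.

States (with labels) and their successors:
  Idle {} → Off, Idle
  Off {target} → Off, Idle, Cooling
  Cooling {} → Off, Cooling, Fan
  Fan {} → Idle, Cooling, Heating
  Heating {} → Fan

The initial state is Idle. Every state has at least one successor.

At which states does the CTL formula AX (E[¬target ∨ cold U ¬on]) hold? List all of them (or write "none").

{Idle, Off, Cooling, Fan, Heating}

States satisfying E[¬target ∨ cold U ¬on]: {Idle, Off, Cooling, Fan, Heating}.
States satisfying AX (E[¬target ∨ cold U ¬on]): {Idle, Off, Cooling, Fan, Heating}.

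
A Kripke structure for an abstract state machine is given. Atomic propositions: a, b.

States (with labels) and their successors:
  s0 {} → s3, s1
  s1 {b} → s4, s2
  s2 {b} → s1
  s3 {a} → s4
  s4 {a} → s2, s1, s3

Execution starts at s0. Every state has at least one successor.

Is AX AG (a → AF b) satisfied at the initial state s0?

States satisfying AG (a → AF b): ∅.
States satisfying AX AG (a → AF b): ∅.
s0 ∉ Sat(AX AG (a → AF b)).

Violated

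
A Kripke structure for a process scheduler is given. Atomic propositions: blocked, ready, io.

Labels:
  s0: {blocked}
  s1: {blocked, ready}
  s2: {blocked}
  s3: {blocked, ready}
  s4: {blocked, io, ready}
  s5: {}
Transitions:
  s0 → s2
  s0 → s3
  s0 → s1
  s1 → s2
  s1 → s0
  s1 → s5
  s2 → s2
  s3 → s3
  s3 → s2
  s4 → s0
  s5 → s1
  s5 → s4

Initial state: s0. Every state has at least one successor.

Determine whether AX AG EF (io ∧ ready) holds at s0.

No

States satisfying AG EF (io ∧ ready): ∅.
States satisfying AX AG EF (io ∧ ready): ∅.
s0 ∉ Sat(AX AG EF (io ∧ ready)).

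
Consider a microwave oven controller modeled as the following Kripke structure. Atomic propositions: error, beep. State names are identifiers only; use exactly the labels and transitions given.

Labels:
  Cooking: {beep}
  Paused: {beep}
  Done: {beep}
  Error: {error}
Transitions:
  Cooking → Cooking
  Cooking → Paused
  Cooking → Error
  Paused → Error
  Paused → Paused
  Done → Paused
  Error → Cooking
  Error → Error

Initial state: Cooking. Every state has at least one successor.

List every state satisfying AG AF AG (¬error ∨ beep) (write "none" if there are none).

States satisfying AF AG (¬error ∨ beep): ∅.
States satisfying AG AF AG (¬error ∨ beep): ∅.

none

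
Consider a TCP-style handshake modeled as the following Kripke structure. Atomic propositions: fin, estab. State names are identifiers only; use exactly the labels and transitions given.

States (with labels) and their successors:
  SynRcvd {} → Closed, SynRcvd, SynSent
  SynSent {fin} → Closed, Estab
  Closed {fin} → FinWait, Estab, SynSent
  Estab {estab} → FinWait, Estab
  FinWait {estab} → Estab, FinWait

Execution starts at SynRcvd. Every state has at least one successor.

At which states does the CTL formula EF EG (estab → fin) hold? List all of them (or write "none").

{SynRcvd, SynSent, Closed}

States satisfying EG (estab → fin): {SynRcvd, SynSent, Closed}.
States satisfying EF EG (estab → fin): {SynRcvd, SynSent, Closed}.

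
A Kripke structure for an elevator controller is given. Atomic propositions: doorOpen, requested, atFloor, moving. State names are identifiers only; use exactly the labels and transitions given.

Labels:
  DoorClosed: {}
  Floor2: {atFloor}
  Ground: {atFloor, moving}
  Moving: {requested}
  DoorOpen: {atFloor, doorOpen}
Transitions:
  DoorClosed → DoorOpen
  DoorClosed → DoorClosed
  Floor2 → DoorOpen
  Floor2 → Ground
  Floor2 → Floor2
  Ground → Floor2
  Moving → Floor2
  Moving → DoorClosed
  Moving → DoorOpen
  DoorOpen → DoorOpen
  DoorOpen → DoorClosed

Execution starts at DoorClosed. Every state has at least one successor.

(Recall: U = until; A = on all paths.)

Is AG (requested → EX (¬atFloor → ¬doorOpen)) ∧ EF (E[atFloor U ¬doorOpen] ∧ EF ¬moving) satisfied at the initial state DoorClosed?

Yes

States satisfying requested → EX (¬atFloor → ¬doorOpen): {DoorClosed, Floor2, Ground, Moving, DoorOpen}.
States satisfying AG (requested → EX (¬atFloor → ¬doorOpen)): {DoorClosed, Floor2, Ground, Moving, DoorOpen}.
States satisfying E[atFloor U ¬doorOpen] ∧ EF ¬moving: {DoorClosed, Floor2, Ground, Moving, DoorOpen}.
States satisfying EF (E[atFloor U ¬doorOpen] ∧ EF ¬moving): {DoorClosed, Floor2, Ground, Moving, DoorOpen}.
States satisfying AG (requested → EX (¬atFloor → ¬doorOpen)) ∧ EF (E[atFloor U ¬doorOpen] ∧ EF ¬moving): {DoorClosed, Floor2, Ground, Moving, DoorOpen}.
DoorClosed ∈ Sat(AG (requested → EX (¬atFloor → ¬doorOpen)) ∧ EF (E[atFloor U ¬doorOpen] ∧ EF ¬moving)).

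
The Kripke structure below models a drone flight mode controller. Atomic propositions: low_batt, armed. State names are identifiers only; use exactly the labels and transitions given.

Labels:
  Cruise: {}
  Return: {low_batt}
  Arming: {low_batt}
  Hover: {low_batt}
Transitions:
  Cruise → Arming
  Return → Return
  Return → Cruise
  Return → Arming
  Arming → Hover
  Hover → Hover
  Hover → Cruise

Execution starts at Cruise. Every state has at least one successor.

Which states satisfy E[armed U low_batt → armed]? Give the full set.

States satisfying armed: ∅.
States satisfying low_batt → armed: {Cruise}.
States satisfying E[armed U low_batt → armed]: {Cruise}.

{Cruise}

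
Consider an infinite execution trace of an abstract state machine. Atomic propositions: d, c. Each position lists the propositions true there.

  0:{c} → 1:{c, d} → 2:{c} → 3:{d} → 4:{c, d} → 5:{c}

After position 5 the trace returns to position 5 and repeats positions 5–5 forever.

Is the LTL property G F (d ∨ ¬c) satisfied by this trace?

Does not hold

F (d ∨ ¬c) must hold at every position from 0 onward. It fails at position 5, so G F (d ∨ ¬c) is false.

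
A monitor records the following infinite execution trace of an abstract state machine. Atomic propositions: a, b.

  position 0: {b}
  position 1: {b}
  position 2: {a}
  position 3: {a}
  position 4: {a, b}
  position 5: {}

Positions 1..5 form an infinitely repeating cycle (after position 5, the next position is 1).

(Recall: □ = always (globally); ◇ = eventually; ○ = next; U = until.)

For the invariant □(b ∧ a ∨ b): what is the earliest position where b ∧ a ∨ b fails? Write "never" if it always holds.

Check b ∧ a ∨ b at each position in order: 0 ✓, 1 ✓.
At position 2 the labels are {a}, so b ∧ a ∨ b is false there. This is the first violation.

2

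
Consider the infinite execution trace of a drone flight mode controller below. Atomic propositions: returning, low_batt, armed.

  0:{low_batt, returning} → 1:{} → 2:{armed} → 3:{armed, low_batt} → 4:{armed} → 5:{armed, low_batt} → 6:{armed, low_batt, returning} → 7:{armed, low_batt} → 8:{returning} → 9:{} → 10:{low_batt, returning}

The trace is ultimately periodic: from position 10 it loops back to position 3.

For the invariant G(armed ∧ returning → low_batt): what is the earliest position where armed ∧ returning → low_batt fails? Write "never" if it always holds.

armed ∧ returning → low_batt holds at every position 0..10, and those are all the positions the trace ever visits, so the invariant G(armed ∧ returning → low_batt) is never violated.

never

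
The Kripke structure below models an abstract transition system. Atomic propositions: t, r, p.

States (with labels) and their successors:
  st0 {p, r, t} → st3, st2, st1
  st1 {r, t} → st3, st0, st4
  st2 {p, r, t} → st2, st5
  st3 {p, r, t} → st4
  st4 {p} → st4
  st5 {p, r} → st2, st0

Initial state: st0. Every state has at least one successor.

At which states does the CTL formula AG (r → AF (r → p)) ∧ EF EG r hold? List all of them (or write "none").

States satisfying r → AF (r → p): {st0, st1, st2, st3, st4, st5}.
States satisfying AG (r → AF (r → p)): {st0, st1, st2, st3, st4, st5}.
States satisfying EG r: {st0, st1, st2, st5}.
States satisfying EF EG r: {st0, st1, st2, st5}.
States satisfying AG (r → AF (r → p)) ∧ EF EG r: {st0, st1, st2, st5}.

{st0, st1, st2, st5}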